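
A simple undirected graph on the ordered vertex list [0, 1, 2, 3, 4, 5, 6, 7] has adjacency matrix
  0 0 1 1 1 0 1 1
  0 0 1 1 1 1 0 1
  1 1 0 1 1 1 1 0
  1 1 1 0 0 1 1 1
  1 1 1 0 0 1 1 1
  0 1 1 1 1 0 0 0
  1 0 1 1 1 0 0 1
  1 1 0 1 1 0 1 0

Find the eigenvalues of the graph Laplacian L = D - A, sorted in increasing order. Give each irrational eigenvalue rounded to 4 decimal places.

[0, 3.4384, 5, 6, 6, 6, 7.5616, 8]

With the vertex order [0, 1, 2, 3, 4, 5, 6, 7], the degrees are [5, 5, 6, 6, 6, 4, 5, 5], giving D = diag(5, 5, 6, 6, 6, 4, 5, 5) and L = D - A. L is symmetric positive semidefinite, so every eigenvalue is real and nonnegative. There is one zero in the spectrum, matching the 1 component.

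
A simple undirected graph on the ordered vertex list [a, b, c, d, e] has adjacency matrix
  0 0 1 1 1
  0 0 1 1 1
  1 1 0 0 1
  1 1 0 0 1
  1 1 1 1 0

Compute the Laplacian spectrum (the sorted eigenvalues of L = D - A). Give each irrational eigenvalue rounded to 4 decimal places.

Reading degrees in the order [a, b, c, d, e] gives [3, 3, 3, 3, 4]; set D = diag(3, 3, 3, 3, 4) and form L = D - A. Since every row of L sums to 0, the all-ones vector is in the kernel and 0 is an eigenvalue. The single zero eigenvalue shows the graph is connected. There is one zero in the spectrum, matching the 1 component.

[0, 3, 3, 5, 5]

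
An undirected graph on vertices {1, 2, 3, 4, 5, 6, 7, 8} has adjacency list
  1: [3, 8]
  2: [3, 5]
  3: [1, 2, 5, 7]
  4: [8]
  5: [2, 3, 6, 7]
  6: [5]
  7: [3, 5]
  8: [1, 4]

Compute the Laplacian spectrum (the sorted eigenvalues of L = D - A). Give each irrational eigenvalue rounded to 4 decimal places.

Each diagonal entry of L is the vertex degree and each off-diagonal entry is -1 where an edge is present, 0 otherwise; in the order [1, 2, 3, 4, 5, 6, 7, 8] the diagonal is [2, 2, 4, 1, 4, 1, 2, 2]. Diagonalising L (or applying a numerical eigensolver to the 8x8 matrix) gives the spectrum above. The single zero eigenvalue shows the graph is connected. The largest eigenvalue, 5.2889, is at most the vertex count 8.

[0, 0.2615, 1, 1.5513, 2, 3.1241, 4.7741, 5.2889]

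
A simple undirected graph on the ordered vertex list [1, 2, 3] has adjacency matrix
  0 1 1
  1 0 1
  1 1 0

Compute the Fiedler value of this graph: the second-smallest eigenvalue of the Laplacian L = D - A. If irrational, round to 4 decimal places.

3

Reading degrees in the order [1, 2, 3] gives [2, 2, 2]; set D = diag(2, 2, 2) and form L = D - A. The sorted Laplacian eigenvalues are [0, 3, 3]; the algebraic connectivity is the second entry, 3. There is one zero in the spectrum, matching the 1 component.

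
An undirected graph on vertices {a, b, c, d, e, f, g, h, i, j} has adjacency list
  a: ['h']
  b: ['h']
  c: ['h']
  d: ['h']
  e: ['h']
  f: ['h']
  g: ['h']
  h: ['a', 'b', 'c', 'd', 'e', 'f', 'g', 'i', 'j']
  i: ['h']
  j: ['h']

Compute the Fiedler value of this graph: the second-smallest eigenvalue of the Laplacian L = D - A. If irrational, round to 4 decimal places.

1

Each diagonal entry of L is the vertex degree and each off-diagonal entry is -1 where an edge is present, 0 otherwise; in the order [a, b, c, d, e, f, g, h, i, j] the diagonal is [1, 1, 1, 1, 1, 1, 1, 9, 1, 1]. Computing the eigenvalues of L and sorting gives [0, 1, 1, 1, 1, 1, 1, 1, 1, 10]. The Fiedler value lambda_2 = 1 is strictly positive, so the graph is connected.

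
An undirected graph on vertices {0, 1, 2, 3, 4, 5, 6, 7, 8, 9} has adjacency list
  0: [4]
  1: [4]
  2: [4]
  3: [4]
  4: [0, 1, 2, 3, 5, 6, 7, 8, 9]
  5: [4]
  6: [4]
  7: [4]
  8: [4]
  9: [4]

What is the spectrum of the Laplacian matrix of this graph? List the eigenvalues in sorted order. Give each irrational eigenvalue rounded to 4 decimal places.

Reading degrees in the order [0, 1, 2, 3, 4, 5, 6, 7, 8, 9] gives [1, 1, 1, 1, 9, 1, 1, 1, 1, 1]; set D = diag(1, 1, 1, 1, 9, 1, 1, 1, 1, 1) and form L = D - A. Since every row of L sums to 0, the all-ones vector is in the kernel and 0 is an eigenvalue. The single zero eigenvalue shows the graph is connected. There is one zero in the spectrum, matching the 1 component.

[0, 1, 1, 1, 1, 1, 1, 1, 1, 10]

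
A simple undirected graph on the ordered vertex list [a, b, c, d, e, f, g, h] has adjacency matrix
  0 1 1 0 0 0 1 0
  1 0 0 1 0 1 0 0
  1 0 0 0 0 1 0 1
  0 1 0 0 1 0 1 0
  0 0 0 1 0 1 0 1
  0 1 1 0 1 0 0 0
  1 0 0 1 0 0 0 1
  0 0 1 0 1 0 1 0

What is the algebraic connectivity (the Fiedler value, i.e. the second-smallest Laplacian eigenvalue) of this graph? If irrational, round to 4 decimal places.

Reading degrees in the order [a, b, c, d, e, f, g, h] gives [3, 3, 3, 3, 3, 3, 3, 3]; set D = diag(3, 3, 3, 3, 3, 3, 3, 3) and form L = D - A. The smallest Laplacian eigenvalue is always 0. The next one, lambda_2 = 2, measures how hard the graph is to disconnect: larger values mean better connectivity. There is one zero in the spectrum, matching the 1 component. The eigenvalues sum to 24, which equals trace(L) = 2|E|.

2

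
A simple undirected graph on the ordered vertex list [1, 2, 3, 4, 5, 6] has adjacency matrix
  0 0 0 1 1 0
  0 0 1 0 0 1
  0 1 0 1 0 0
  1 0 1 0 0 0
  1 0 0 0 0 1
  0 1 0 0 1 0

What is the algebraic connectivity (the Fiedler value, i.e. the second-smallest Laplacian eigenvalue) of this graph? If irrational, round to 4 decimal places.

Reading degrees in the order [1, 2, 3, 4, 5, 6] gives [2, 2, 2, 2, 2, 2]; set D = diag(2, 2, 2, 2, 2, 2) and form L = D - A. Computing the eigenvalues of L and sorting gives [0, 1, 1, 3, 3, 4]. The Fiedler value lambda_2 = 1 is strictly positive, so the graph is connected. There is one zero in the spectrum, matching the 1 component.

1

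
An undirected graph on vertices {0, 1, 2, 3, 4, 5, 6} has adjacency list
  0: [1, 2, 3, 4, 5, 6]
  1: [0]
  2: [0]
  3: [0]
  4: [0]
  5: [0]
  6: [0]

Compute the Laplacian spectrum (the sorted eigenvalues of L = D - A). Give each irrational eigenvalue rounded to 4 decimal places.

Each diagonal entry of L is the vertex degree and each off-diagonal entry is -1 where an edge is present, 0 otherwise; in the order [0, 1, 2, 3, 4, 5, 6] the diagonal is [6, 1, 1, 1, 1, 1, 1]. The multiplicity of 0 as a Laplacian eigenvalue equals the number of connected components. The single zero eigenvalue shows the graph is connected. The eigenvalues sum to 12, which equals trace(L) = 2|E|. There is one zero in the spectrum, matching the 1 component.

[0, 1, 1, 1, 1, 1, 7]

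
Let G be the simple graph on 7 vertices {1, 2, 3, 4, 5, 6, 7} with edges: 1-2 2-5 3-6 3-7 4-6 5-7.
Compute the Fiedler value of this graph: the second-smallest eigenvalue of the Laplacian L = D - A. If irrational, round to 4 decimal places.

Each diagonal entry of L is the vertex degree and each off-diagonal entry is -1 where an edge is present, 0 otherwise; in the order [1, 2, 3, 4, 5, 6, 7] the diagonal is [1, 2, 2, 1, 2, 2, 2]. The sorted Laplacian eigenvalues are [0, 0.1981, 0.7530, 1.5550, 2.4450, 3.2470, 3.8019]; the algebraic connectivity is the second entry, 0.1981.

0.1981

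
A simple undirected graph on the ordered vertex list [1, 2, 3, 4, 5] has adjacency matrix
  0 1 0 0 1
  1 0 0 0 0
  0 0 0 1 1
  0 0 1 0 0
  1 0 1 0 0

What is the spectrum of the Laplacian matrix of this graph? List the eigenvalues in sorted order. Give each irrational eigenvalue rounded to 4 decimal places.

[0, 0.3820, 1.3820, 2.6180, 3.6180]

Each diagonal entry of L is the vertex degree and each off-diagonal entry is -1 where an edge is present, 0 otherwise; in the order [1, 2, 3, 4, 5] the diagonal is [2, 1, 2, 1, 2]. L is symmetric positive semidefinite, so every eigenvalue is real and nonnegative. The eigenvalues sum to 8, which equals trace(L) = 2|E|. There is one zero in the spectrum, matching the 1 component.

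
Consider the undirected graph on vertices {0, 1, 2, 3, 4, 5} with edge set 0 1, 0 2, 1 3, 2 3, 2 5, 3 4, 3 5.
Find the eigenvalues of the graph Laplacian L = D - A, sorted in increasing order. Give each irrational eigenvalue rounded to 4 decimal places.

Reading degrees in the order [0, 1, 2, 3, 4, 5] gives [2, 2, 3, 4, 1, 2]; set D = diag(2, 2, 3, 4, 1, 2) and form L = D - A. The multiplicity of 0 as a Laplacian eigenvalue equals the number of connected components. The largest eigenvalue, 5.2688, is at most the vertex count 6. By the matrix-tree theorem the graph has (1/6) * product of the nonzero eigenvalues = 11 spanning trees.

[0, 0.8817, 1.4506, 2.5341, 3.8647, 5.2688]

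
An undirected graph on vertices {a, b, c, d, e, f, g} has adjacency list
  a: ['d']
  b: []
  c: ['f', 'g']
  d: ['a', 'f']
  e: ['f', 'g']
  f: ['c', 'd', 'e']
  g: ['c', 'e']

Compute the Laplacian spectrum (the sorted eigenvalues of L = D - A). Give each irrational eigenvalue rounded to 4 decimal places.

Reading degrees in the order [a, b, c, d, e, f, g] gives [1, 0, 2, 2, 2, 3, 2]; set D = diag(1, 0, 2, 2, 2, 3, 2) and form L = D - A. Diagonalising L (or applying a numerical eigensolver to the 7x7 matrix) gives the spectrum above. The 2 zero eigenvalues correspond to the 2 connected components. There are 2 zeros in the spectrum, matching the 2 components. The largest eigenvalue, 4.5616, is at most the vertex count 7.

[0, 0, 0.4384, 2, 2, 3, 4.5616]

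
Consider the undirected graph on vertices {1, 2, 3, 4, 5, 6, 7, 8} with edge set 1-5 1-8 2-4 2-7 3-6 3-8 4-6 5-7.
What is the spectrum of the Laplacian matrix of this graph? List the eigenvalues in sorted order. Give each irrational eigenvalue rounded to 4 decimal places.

[0, 0.5858, 0.5858, 2, 2, 3.4142, 3.4142, 4]

Reading degrees in the order [1, 2, 3, 4, 5, 6, 7, 8] gives [2, 2, 2, 2, 2, 2, 2, 2]; set D = diag(2, 2, 2, 2, 2, 2, 2, 2) and form L = D - A. Since every row of L sums to 0, the all-ones vector is in the kernel and 0 is an eigenvalue. The eigenvalues sum to 16, which equals trace(L) = 2|E|. The largest eigenvalue, 4, is at most the vertex count 8.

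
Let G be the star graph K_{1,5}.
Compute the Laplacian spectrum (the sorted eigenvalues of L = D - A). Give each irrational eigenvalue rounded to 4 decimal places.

The graph has 6 vertices and degree multiset [5, 1, 1, 1, 1, 1]; D is the diagonal matrix of degrees and L = D - A. L is symmetric positive semidefinite, so every eigenvalue is real and nonnegative. The eigenvalues sum to 10, which equals trace(L) = 2|E|. By the matrix-tree theorem the graph has (1/6) * product of the nonzero eigenvalues = 1 spanning tree.

[0, 1, 1, 1, 1, 6]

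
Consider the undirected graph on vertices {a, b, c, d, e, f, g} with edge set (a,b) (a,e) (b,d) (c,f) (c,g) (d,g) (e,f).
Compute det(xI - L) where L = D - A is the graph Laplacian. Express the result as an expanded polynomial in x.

x^7 - 14x^6 + 77x^5 - 210x^4 + 294x^3 - 196x^2 + 49x

With the vertex order [a, b, c, d, e, f, g], the degrees are [2, 2, 2, 2, 2, 2, 2], giving D = diag(2, 2, 2, 2, 2, 2, 2) and L = D - A. L has integer entries, so p(x) = det(xI - L) has integer coefficients. Expanding the determinant yields x^7 - 14x^6 + 77x^5 - 210x^4 + 294x^3 - 196x^2 + 49x. The constant term is 0 because L is singular (the all-ones vector lies in its kernel). There is one zero in the spectrum, matching the 1 component.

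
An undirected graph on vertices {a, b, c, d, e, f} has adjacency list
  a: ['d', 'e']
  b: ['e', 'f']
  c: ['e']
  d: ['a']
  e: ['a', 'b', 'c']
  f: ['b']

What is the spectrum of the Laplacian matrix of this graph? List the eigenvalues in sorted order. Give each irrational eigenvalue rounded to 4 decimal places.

Each diagonal entry of L is the vertex degree and each off-diagonal entry is -1 where an edge is present, 0 otherwise; in the order [a, b, c, d, e, f] the diagonal is [2, 2, 1, 1, 3, 1]. The multiplicity of 0 as a Laplacian eigenvalue equals the number of connected components. The single zero eigenvalue shows the graph is connected.

[0, 0.3820, 0.6972, 2, 2.6180, 4.3028]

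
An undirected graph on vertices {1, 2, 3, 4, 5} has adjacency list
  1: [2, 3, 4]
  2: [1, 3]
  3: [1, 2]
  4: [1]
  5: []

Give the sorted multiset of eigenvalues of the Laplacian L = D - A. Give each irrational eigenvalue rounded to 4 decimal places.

Each diagonal entry of L is the vertex degree and each off-diagonal entry is -1 where an edge is present, 0 otherwise; in the order [1, 2, 3, 4, 5] the diagonal is [3, 2, 2, 1, 0]. Since every row of L sums to 0, the all-ones vector is in the kernel and 0 is an eigenvalue. The 2 zero eigenvalues correspond to the 2 connected components. The eigenvalues sum to 8, which equals trace(L) = 2|E|. The largest eigenvalue, 4, is at most the vertex count 5.

[0, 0, 1, 3, 4]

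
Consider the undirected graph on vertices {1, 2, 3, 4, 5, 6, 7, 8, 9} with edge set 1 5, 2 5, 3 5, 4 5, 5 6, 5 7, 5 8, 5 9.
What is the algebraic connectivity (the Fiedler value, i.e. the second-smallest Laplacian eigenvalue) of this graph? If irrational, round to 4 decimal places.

1

Reading degrees in the order [1, 2, 3, 4, 5, 6, 7, 8, 9] gives [1, 1, 1, 1, 8, 1, 1, 1, 1]; set D = diag(1, 1, 1, 1, 8, 1, 1, 1, 1) and form L = D - A. Computing the eigenvalues of L and sorting gives [0, 1, 1, 1, 1, 1, 1, 1, 9]. The Fiedler value lambda_2 = 1 is strictly positive, so the graph is connected. The largest eigenvalue, 9, is at most the vertex count 9.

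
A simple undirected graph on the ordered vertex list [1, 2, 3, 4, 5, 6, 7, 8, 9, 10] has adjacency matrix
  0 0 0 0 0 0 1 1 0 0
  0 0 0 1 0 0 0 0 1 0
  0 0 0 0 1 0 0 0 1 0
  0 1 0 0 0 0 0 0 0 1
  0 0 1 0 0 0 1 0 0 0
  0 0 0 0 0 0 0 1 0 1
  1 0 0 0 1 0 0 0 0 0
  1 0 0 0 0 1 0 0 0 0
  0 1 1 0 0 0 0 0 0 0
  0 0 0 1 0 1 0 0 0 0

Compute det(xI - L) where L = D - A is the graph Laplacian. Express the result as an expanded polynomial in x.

x^10 - 20x^9 + 170x^8 - 800x^7 + 2275x^6 - 4004x^5 + 4290x^4 - 2640x^3 + 825x^2 - 100x

Each diagonal entry of L is the vertex degree and each off-diagonal entry is -1 where an edge is present, 0 otherwise; in the order [1, 2, 3, 4, 5, 6, 7, 8, 9, 10] the diagonal is [2, 2, 2, 2, 2, 2, 2, 2, 2, 2]. Computing det(xI - L) by cofactor expansion (or equivalently via sum-over-permutations) gives x^10 - 20x^9 + 170x^8 - 800x^7 + 2275x^6 - 4004x^5 + 4290x^4 - 2640x^3 + 825x^2 - 100x. The coefficient of x^9 equals -trace(L) = -20, matching the sum of degrees. There is one zero in the spectrum, matching the 1 component.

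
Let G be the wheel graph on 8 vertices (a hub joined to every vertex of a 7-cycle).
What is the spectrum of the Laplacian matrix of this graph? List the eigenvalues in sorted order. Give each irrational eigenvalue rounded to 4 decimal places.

The graph has 8 vertices and degree multiset [7, 3, 3, 3, 3, 3, 3, 3]; D is the diagonal matrix of degrees and L = D - A. The multiplicity of 0 as a Laplacian eigenvalue equals the number of connected components. By the matrix-tree theorem the graph has (1/8) * product of the nonzero eigenvalues = 841 spanning trees. The largest eigenvalue, 8, is at most the vertex count 8.

[0, 1.7530, 1.7530, 3.4450, 3.4450, 4.8019, 4.8019, 8]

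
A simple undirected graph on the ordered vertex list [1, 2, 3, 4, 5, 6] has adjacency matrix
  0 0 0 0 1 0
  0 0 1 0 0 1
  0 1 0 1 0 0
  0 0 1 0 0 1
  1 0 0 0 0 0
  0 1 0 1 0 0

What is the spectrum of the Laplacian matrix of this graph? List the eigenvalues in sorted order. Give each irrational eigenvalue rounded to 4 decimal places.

[0, 0, 2, 2, 2, 4]

With the vertex order [1, 2, 3, 4, 5, 6], the degrees are [1, 2, 2, 2, 1, 2], giving D = diag(1, 2, 2, 2, 1, 2) and L = D - A. Diagonalising L (or applying a numerical eigensolver to the 6x6 matrix) gives the spectrum above. The 2 zero eigenvalues correspond to the 2 connected components. The largest eigenvalue, 4, is at most the vertex count 6. The eigenvalues sum to 10, which equals trace(L) = 2|E|.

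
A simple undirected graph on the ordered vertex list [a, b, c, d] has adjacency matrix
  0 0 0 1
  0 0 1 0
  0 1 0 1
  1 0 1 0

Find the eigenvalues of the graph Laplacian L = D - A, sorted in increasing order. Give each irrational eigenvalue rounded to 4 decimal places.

Each diagonal entry of L is the vertex degree and each off-diagonal entry is -1 where an edge is present, 0 otherwise; in the order [a, b, c, d] the diagonal is [1, 1, 2, 2]. The multiplicity of 0 as a Laplacian eigenvalue equals the number of connected components. There is one zero in the spectrum, matching the 1 component.

[0, 0.5858, 2, 3.4142]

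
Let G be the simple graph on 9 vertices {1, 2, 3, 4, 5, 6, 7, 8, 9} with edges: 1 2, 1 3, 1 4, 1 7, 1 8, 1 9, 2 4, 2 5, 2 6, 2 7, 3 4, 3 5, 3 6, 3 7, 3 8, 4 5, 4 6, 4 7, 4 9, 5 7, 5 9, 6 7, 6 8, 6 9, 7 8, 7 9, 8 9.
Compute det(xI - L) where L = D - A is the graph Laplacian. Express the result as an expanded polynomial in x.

Reading degrees in the order [1, 2, 3, 4, 5, 6, 7, 8, 9] gives [6, 5, 6, 7, 5, 6, 8, 5, 6]; set D = diag(6, 5, 6, 7, 5, 6, 8, 5, 6) and form L = D - A. L has integer entries, so p(x) = det(xI - L) has integer coefficients. Expanding the determinant yields x^9 - 54x^8 + 1265x^7 - 16788x^6 + 138028x^5 - 719824x^4 + 2324892x^3 - 4251024x^2 + 3368304x. The coefficient of x^8 equals -trace(L) = -54, matching the sum of degrees. There is one zero in the spectrum, matching the 1 component. By the matrix-tree theorem the graph has (1/9) * product of the nonzero eigenvalues = 374256 spanning trees.

x^9 - 54x^8 + 1265x^7 - 16788x^6 + 138028x^5 - 719824x^4 + 2324892x^3 - 4251024x^2 + 3368304x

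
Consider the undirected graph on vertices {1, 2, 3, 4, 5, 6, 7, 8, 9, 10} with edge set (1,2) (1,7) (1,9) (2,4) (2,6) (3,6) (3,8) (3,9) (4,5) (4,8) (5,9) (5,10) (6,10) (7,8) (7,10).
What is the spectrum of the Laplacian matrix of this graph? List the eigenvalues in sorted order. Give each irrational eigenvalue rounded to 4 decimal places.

With the vertex order [1, 2, 3, 4, 5, 6, 7, 8, 9, 10], the degrees are [3, 3, 3, 3, 3, 3, 3, 3, 3, 3], giving D = diag(3, 3, 3, 3, 3, 3, 3, 3, 3, 3) and L = D - A. Since every row of L sums to 0, the all-ones vector is in the kernel and 0 is an eigenvalue. The eigenvalues sum to 30, which equals trace(L) = 2|E|. By the matrix-tree theorem the graph has (1/10) * product of the nonzero eigenvalues = 2000 spanning trees.

[0, 2, 2, 2, 2, 2, 5, 5, 5, 5]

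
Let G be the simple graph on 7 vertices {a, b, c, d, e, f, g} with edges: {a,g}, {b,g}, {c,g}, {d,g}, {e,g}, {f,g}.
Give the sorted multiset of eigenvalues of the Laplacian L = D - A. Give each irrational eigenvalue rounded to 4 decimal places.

[0, 1, 1, 1, 1, 1, 7]

Each diagonal entry of L is the vertex degree and each off-diagonal entry is -1 where an edge is present, 0 otherwise; in the order [a, b, c, d, e, f, g] the diagonal is [1, 1, 1, 1, 1, 1, 6]. The multiplicity of 0 as a Laplacian eigenvalue equals the number of connected components. The single zero eigenvalue shows the graph is connected.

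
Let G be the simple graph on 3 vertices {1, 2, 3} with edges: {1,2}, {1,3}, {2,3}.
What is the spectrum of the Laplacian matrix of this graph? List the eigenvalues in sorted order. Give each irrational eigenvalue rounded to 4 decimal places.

[0, 3, 3]

With the vertex order [1, 2, 3], the degrees are [2, 2, 2], giving D = diag(2, 2, 2) and L = D - A. L is symmetric positive semidefinite, so every eigenvalue is real and nonnegative.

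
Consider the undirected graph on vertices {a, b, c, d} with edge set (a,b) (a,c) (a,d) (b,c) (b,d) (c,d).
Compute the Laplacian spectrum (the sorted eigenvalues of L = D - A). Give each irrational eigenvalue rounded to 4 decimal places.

Each diagonal entry of L is the vertex degree and each off-diagonal entry is -1 where an edge is present, 0 otherwise; in the order [a, b, c, d] the diagonal is [3, 3, 3, 3]. The multiplicity of 0 as a Laplacian eigenvalue equals the number of connected components. By the matrix-tree theorem the graph has (1/4) * product of the nonzero eigenvalues = 16 spanning trees.

[0, 4, 4, 4]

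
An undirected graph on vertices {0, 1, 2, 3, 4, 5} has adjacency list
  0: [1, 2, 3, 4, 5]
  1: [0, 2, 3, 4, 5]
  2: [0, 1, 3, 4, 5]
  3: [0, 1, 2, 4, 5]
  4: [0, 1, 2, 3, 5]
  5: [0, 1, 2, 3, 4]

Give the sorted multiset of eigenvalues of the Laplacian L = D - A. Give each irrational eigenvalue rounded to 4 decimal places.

Each diagonal entry of L is the vertex degree and each off-diagonal entry is -1 where an edge is present, 0 otherwise; in the order [0, 1, 2, 3, 4, 5] the diagonal is [5, 5, 5, 5, 5, 5]. L is symmetric positive semidefinite, so every eigenvalue is real and nonnegative. The eigenvalues sum to 30, which equals trace(L) = 2|E|.

[0, 6, 6, 6, 6, 6]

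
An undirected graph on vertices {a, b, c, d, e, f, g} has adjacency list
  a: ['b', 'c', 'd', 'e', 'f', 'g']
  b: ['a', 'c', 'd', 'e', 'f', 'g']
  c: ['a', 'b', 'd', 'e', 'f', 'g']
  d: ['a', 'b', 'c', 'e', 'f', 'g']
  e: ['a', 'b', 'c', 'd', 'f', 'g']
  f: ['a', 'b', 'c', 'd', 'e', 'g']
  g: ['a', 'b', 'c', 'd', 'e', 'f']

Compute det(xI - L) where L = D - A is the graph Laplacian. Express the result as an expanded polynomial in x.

Each diagonal entry of L is the vertex degree and each off-diagonal entry is -1 where an edge is present, 0 otherwise; in the order [a, b, c, d, e, f, g] the diagonal is [6, 6, 6, 6, 6, 6, 6]. The eigenvalues of L are [0, 7, 7, 7, 7, 7, 7]; the characteristic polynomial is the product of (x - lambda_i), which multiplies out to x^7 - 42x^6 + 735x^5 - 6860x^4 + 36015x^3 - 100842x^2 + 117649x. The coefficient of x^6 equals -trace(L) = -42, matching the sum of degrees. By the matrix-tree theorem the graph has (1/7) * product of the nonzero eigenvalues = 16807 spanning trees.

x^7 - 42x^6 + 735x^5 - 6860x^4 + 36015x^3 - 100842x^2 + 117649x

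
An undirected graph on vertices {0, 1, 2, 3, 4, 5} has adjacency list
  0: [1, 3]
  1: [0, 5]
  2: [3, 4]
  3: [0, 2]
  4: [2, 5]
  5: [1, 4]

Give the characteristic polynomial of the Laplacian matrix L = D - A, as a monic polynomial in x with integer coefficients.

x^6 - 12x^5 + 54x^4 - 112x^3 + 105x^2 - 36x

Each diagonal entry of L is the vertex degree and each off-diagonal entry is -1 where an edge is present, 0 otherwise; in the order [0, 1, 2, 3, 4, 5] the diagonal is [2, 2, 2, 2, 2, 2]. The eigenvalues of L are [0, 1, 1, 3, 3, 4]; the characteristic polynomial is the product of (x - lambda_i), which multiplies out to x^6 - 12x^5 + 54x^4 - 112x^3 + 105x^2 - 36x. Since p(0) = det(-L) = 0, x divides p(x). The largest eigenvalue, 4, is at most the vertex count 6. The eigenvalues sum to 12, which equals trace(L) = 2|E|.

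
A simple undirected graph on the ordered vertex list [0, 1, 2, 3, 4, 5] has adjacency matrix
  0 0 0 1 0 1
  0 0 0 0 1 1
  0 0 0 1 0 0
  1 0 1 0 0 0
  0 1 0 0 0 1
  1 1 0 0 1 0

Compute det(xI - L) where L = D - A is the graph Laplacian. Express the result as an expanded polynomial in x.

Reading degrees in the order [0, 1, 2, 3, 4, 5] gives [2, 2, 1, 2, 2, 3]; set D = diag(2, 2, 1, 2, 2, 3) and form L = D - A. Computing det(xI - L) by cofactor expansion (or equivalently via sum-over-permutations) gives x^6 - 12x^5 + 53x^4 - 104x^3 + 84x^2 - 18x. Since p(0) = det(-L) = 0, x divides p(x). The largest eigenvalue, 4.2143, is at most the vertex count 6.

x^6 - 12x^5 + 53x^4 - 104x^3 + 84x^2 - 18x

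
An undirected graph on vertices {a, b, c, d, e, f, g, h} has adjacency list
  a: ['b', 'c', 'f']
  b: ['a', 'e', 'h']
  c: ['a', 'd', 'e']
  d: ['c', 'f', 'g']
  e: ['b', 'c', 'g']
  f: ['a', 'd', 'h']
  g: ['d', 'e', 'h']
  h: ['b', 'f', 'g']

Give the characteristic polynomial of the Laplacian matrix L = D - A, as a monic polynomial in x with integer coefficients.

x^8 - 24x^7 + 240x^6 - 1296x^5 + 4080x^4 - 7488x^3 + 7424x^2 - 3072x

Each diagonal entry of L is the vertex degree and each off-diagonal entry is -1 where an edge is present, 0 otherwise; in the order [a, b, c, d, e, f, g, h] the diagonal is [3, 3, 3, 3, 3, 3, 3, 3]. The eigenvalues of L are [0, 2, 2, 2, 4, 4, 4, 6]; the characteristic polynomial is the product of (x - lambda_i), which multiplies out to x^8 - 24x^7 + 240x^6 - 1296x^5 + 4080x^4 - 7488x^3 + 7424x^2 - 3072x. The coefficient of x^7 equals -trace(L) = -24, matching the sum of degrees. There is one zero in the spectrum, matching the 1 component. By the matrix-tree theorem the graph has (1/8) * product of the nonzero eigenvalues = 384 spanning trees.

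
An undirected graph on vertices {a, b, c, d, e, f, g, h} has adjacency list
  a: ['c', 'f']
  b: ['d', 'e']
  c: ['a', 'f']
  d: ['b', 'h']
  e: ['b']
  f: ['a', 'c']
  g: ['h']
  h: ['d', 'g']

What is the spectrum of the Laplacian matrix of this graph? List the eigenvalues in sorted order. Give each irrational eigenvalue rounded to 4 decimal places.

Reading degrees in the order [a, b, c, d, e, f, g, h] gives [2, 2, 2, 2, 1, 2, 1, 2]; set D = diag(2, 2, 2, 2, 1, 2, 1, 2) and form L = D - A. Since every row of L sums to 0, the all-ones vector is in the kernel and 0 is an eigenvalue. The 2 zero eigenvalues correspond to the 2 connected components.

[0, 0, 0.3820, 1.3820, 2.6180, 3, 3, 3.6180]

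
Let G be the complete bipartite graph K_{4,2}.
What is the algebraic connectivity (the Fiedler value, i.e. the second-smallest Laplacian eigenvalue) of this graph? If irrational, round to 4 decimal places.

The graph has 6 vertices and degree multiset [4, 4, 2, 2, 2, 2]; D is the diagonal matrix of degrees and L = D - A. Computing the eigenvalues of L and sorting gives [0, 2, 2, 2, 4, 6]. The Fiedler value lambda_2 = 2 is strictly positive, so the graph is connected.

2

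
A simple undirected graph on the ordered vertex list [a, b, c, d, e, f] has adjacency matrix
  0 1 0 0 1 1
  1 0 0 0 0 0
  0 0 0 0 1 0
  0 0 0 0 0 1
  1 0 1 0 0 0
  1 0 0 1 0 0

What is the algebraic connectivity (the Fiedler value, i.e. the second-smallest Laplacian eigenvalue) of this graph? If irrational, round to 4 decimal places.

0.3820

With the vertex order [a, b, c, d, e, f], the degrees are [3, 1, 1, 1, 2, 2], giving D = diag(3, 1, 1, 1, 2, 2) and L = D - A. Computing the eigenvalues of L and sorting gives [0, 0.3820, 0.6972, 2, 2.6180, 4.3028]. The Fiedler value lambda_2 = 0.3820 is strictly positive, so the graph is connected. The largest eigenvalue, 4.3028, is at most the vertex count 6.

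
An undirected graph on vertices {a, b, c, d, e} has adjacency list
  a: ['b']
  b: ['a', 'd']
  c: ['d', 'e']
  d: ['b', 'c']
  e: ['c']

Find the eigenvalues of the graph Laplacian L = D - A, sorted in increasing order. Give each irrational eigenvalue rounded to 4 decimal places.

Each diagonal entry of L is the vertex degree and each off-diagonal entry is -1 where an edge is present, 0 otherwise; in the order [a, b, c, d, e] the diagonal is [1, 2, 2, 2, 1]. L is symmetric positive semidefinite, so every eigenvalue is real and nonnegative. There is one zero in the spectrum, matching the 1 component. The largest eigenvalue, 3.6180, is at most the vertex count 5.

[0, 0.3820, 1.3820, 2.6180, 3.6180]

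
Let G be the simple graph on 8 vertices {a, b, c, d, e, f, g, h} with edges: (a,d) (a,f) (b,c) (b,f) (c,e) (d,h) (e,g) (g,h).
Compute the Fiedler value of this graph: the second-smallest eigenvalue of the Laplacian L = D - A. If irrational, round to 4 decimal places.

Each diagonal entry of L is the vertex degree and each off-diagonal entry is -1 where an edge is present, 0 otherwise; in the order [a, b, c, d, e, f, g, h] the diagonal is [2, 2, 2, 2, 2, 2, 2, 2]. The smallest Laplacian eigenvalue is always 0. The next one, lambda_2 = 0.5858, measures how hard the graph is to disconnect: larger values mean better connectivity. The largest eigenvalue, 4, is at most the vertex count 8.

0.5858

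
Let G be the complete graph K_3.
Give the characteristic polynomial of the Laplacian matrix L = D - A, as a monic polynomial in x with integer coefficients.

x^3 - 6x^2 + 9x

The graph has 3 vertices and degree multiset [2, 2, 2]; D is the diagonal matrix of degrees and L = D - A. L has integer entries, so p(x) = det(xI - L) has integer coefficients. Expanding the determinant yields x^3 - 6x^2 + 9x. The coefficient of x^2 equals -trace(L) = -6, matching the sum of degrees. The largest eigenvalue, 3, is at most the vertex count 3.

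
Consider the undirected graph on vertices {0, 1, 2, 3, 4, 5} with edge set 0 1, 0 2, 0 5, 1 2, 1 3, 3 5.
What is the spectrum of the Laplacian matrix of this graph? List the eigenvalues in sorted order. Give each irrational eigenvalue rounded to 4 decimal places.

[0, 0, 1.3820, 2.3820, 3.6180, 4.6180]

With the vertex order [0, 1, 2, 3, 4, 5], the degrees are [3, 3, 2, 2, 0, 2], giving D = diag(3, 3, 2, 2, 0, 2) and L = D - A. Diagonalising L (or applying a numerical eigensolver to the 6x6 matrix) gives the spectrum above. The 2 zero eigenvalues correspond to the 2 connected components. The eigenvalues sum to 12, which equals trace(L) = 2|E|. The largest eigenvalue, 4.6180, is at most the vertex count 6.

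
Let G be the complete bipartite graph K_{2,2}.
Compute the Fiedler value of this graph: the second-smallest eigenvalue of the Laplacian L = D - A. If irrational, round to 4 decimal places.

The graph has 4 vertices and degree multiset [2, 2, 2, 2]; D is the diagonal matrix of degrees and L = D - A. The sorted Laplacian eigenvalues are [0, 2, 2, 4]; the algebraic connectivity is the second entry, 2. The eigenvalues sum to 8, which equals trace(L) = 2|E|.

2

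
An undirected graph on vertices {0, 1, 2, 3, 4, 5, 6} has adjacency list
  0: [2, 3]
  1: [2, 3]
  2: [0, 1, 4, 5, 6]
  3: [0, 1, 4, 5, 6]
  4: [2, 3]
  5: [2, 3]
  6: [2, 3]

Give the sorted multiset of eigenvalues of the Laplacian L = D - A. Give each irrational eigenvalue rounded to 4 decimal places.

Reading degrees in the order [0, 1, 2, 3, 4, 5, 6] gives [2, 2, 5, 5, 2, 2, 2]; set D = diag(2, 2, 5, 5, 2, 2, 2) and form L = D - A. The multiplicity of 0 as a Laplacian eigenvalue equals the number of connected components. The single zero eigenvalue shows the graph is connected. By the matrix-tree theorem the graph has (1/7) * product of the nonzero eigenvalues = 80 spanning trees.

[0, 2, 2, 2, 2, 5, 7]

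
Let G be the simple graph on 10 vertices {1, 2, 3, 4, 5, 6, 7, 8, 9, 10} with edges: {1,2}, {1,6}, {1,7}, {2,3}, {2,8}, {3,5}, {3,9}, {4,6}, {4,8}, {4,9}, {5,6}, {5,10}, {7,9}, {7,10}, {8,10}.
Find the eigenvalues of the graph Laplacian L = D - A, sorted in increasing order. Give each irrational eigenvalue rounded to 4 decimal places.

Reading degrees in the order [1, 2, 3, 4, 5, 6, 7, 8, 9, 10] gives [3, 3, 3, 3, 3, 3, 3, 3, 3, 3]; set D = diag(3, 3, 3, 3, 3, 3, 3, 3, 3, 3) and form L = D - A. The multiplicity of 0 as a Laplacian eigenvalue equals the number of connected components. The eigenvalues sum to 30, which equals trace(L) = 2|E|.

[0, 2, 2, 2, 2, 2, 5, 5, 5, 5]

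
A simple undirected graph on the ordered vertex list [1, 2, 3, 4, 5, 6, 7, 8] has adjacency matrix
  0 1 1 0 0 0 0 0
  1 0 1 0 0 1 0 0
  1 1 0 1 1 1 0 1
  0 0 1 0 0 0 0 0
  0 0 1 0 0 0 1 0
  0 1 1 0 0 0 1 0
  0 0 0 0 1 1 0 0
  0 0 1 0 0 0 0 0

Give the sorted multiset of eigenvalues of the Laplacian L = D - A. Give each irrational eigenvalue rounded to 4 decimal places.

[0, 0.8414, 1, 1.2165, 2.3181, 3.1327, 4.4041, 7.0872]

Reading degrees in the order [1, 2, 3, 4, 5, 6, 7, 8] gives [2, 3, 6, 1, 2, 3, 2, 1]; set D = diag(2, 3, 6, 1, 2, 3, 2, 1) and form L = D - A. The multiplicity of 0 as a Laplacian eigenvalue equals the number of connected components. The single zero eigenvalue shows the graph is connected. The eigenvalues sum to 20, which equals trace(L) = 2|E|.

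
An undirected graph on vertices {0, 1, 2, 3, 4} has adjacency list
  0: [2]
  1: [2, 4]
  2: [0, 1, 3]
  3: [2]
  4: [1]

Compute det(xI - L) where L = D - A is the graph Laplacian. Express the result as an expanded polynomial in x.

With the vertex order [0, 1, 2, 3, 4], the degrees are [1, 2, 3, 1, 1], giving D = diag(1, 2, 3, 1, 1) and L = D - A. L has integer entries, so p(x) = det(xI - L) has integer coefficients. Expanding the determinant yields x^5 - 8x^4 + 20x^3 - 18x^2 + 5x. The constant term is 0 because L is singular (the all-ones vector lies in its kernel). By the matrix-tree theorem the graph has (1/5) * product of the nonzero eigenvalues = 1 spanning tree. The eigenvalues sum to 8, which equals trace(L) = 2|E|.

x^5 - 8x^4 + 20x^3 - 18x^2 + 5x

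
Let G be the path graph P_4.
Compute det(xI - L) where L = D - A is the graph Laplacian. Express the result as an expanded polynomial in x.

The graph has 4 vertices and degree multiset [2, 2, 1, 1]; D is the diagonal matrix of degrees and L = D - A. Computing det(xI - L) by cofactor expansion (or equivalently via sum-over-permutations) gives x^4 - 6x^3 + 10x^2 - 4x. Since p(0) = det(-L) = 0, x divides p(x). By the matrix-tree theorem the graph has (1/4) * product of the nonzero eigenvalues = 1 spanning tree.

x^4 - 6x^3 + 10x^2 - 4x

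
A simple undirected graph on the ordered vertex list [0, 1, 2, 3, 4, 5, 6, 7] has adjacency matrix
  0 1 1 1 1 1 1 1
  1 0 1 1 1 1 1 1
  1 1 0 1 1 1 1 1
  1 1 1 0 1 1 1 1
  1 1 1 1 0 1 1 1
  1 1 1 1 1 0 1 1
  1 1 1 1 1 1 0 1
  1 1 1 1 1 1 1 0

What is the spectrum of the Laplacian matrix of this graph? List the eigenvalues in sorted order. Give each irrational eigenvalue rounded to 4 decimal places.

Reading degrees in the order [0, 1, 2, 3, 4, 5, 6, 7] gives [7, 7, 7, 7, 7, 7, 7, 7]; set D = diag(7, 7, 7, 7, 7, 7, 7, 7) and form L = D - A. L is symmetric positive semidefinite, so every eigenvalue is real and nonnegative. The single zero eigenvalue shows the graph is connected. The eigenvalues sum to 56, which equals trace(L) = 2|E|.

[0, 8, 8, 8, 8, 8, 8, 8]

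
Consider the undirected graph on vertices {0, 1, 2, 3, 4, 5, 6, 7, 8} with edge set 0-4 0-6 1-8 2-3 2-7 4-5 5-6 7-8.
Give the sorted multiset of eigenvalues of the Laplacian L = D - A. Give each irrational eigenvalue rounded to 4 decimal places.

Reading degrees in the order [0, 1, 2, 3, 4, 5, 6, 7, 8] gives [2, 1, 2, 1, 2, 2, 2, 2, 2]; set D = diag(2, 1, 2, 1, 2, 2, 2, 2, 2) and form L = D - A. The multiplicity of 0 as a Laplacian eigenvalue equals the number of connected components. The 2 zero eigenvalues correspond to the 2 connected components. There are 2 zeros in the spectrum, matching the 2 components.

[0, 0, 0.3820, 1.3820, 2, 2, 2.6180, 3.6180, 4]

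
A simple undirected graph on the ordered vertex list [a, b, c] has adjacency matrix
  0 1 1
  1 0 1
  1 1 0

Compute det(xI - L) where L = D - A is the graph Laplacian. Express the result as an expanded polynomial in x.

x^3 - 6x^2 + 9x

With the vertex order [a, b, c], the degrees are [2, 2, 2], giving D = diag(2, 2, 2) and L = D - A. L has integer entries, so p(x) = det(xI - L) has integer coefficients. Expanding the determinant yields x^3 - 6x^2 + 9x. The coefficient of x^2 equals -trace(L) = -6, matching the sum of degrees.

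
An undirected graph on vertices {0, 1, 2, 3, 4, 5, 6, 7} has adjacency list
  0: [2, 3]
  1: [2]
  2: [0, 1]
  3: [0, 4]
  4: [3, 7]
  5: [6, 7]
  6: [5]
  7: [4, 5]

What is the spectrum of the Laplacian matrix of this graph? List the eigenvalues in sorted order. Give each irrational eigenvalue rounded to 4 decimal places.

Reading degrees in the order [0, 1, 2, 3, 4, 5, 6, 7] gives [2, 1, 2, 2, 2, 2, 1, 2]; set D = diag(2, 1, 2, 2, 2, 2, 1, 2) and form L = D - A. Diagonalising L (or applying a numerical eigensolver to the 8x8 matrix) gives the spectrum above. The single zero eigenvalue shows the graph is connected. There is one zero in the spectrum, matching the 1 component.

[0, 0.1522, 0.5858, 1.2346, 2, 2.7654, 3.4142, 3.8478]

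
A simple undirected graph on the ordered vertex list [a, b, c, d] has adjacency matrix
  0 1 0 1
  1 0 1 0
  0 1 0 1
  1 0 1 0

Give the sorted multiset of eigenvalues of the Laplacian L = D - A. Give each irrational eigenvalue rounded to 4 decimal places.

[0, 2, 2, 4]

With the vertex order [a, b, c, d], the degrees are [2, 2, 2, 2], giving D = diag(2, 2, 2, 2) and L = D - A. Since every row of L sums to 0, the all-ones vector is in the kernel and 0 is an eigenvalue. The single zero eigenvalue shows the graph is connected. There is one zero in the spectrum, matching the 1 component.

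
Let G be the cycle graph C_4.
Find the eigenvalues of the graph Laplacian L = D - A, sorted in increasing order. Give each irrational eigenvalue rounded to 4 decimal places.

The graph has 4 vertices and degree multiset [2, 2, 2, 2]; D is the diagonal matrix of degrees and L = D - A. L is symmetric positive semidefinite, so every eigenvalue is real and nonnegative. By the matrix-tree theorem the graph has (1/4) * product of the nonzero eigenvalues = 4 spanning trees. The eigenvalues sum to 8, which equals trace(L) = 2|E|.

[0, 2, 2, 4]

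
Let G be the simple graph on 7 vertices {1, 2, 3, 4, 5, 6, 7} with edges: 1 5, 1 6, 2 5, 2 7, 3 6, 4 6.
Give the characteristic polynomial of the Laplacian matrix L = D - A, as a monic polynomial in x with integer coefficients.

Reading degrees in the order [1, 2, 3, 4, 5, 6, 7] gives [2, 2, 1, 1, 2, 3, 1]; set D = diag(2, 2, 1, 1, 2, 3, 1) and form L = D - A. Computing det(xI - L) by cofactor expansion (or equivalently via sum-over-permutations) gives x^7 - 12x^6 + 54x^5 - 114x^4 + 116x^3 - 52x^2 + 7x. Since p(0) = det(-L) = 0, x divides p(x). There is one zero in the spectrum, matching the 1 component. The eigenvalues sum to 12, which equals trace(L) = 2|E|.

x^7 - 12x^6 + 54x^5 - 114x^4 + 116x^3 - 52x^2 + 7x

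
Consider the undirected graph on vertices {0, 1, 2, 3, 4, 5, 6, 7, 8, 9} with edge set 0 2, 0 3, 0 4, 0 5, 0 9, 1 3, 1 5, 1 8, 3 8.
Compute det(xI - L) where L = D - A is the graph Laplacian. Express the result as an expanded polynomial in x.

x^10 - 18x^9 + 126x^8 - 442x^7 + 835x^6 - 852x^5 + 438x^4 - 88x^3

Each diagonal entry of L is the vertex degree and each off-diagonal entry is -1 where an edge is present, 0 otherwise; in the order [0, 1, 2, 3, 4, 5, 6, 7, 8, 9] the diagonal is [5, 3, 1, 3, 1, 2, 0, 0, 2, 1]. Computing det(xI - L) by cofactor expansion (or equivalently via sum-over-permutations) gives x^10 - 18x^9 + 126x^8 - 442x^7 + 835x^6 - 852x^5 + 438x^4 - 88x^3. The constant term is 0 because L is singular (the all-ones vector lies in its kernel). The eigenvalues sum to 18, which equals trace(L) = 2|E|.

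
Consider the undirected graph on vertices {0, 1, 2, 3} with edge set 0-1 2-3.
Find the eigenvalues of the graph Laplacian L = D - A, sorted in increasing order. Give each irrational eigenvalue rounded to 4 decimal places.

[0, 0, 2, 2]

With the vertex order [0, 1, 2, 3], the degrees are [1, 1, 1, 1], giving D = diag(1, 1, 1, 1) and L = D - A. Since every row of L sums to 0, the all-ones vector is in the kernel and 0 is an eigenvalue. The 2 zero eigenvalues correspond to the 2 connected components.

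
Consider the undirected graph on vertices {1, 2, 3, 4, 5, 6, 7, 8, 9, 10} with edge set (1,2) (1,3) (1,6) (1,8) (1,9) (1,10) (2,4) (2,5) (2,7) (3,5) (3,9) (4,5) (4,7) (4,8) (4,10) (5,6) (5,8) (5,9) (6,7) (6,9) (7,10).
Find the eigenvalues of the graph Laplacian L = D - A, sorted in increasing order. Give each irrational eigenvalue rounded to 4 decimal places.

Reading degrees in the order [1, 2, 3, 4, 5, 6, 7, 8, 9, 10] gives [6, 4, 3, 5, 6, 4, 4, 3, 4, 3]; set D = diag(6, 4, 3, 5, 6, 4, 4, 3, 4, 3) and form L = D - A. The multiplicity of 0 as a Laplacian eigenvalue equals the number of connected components. The largest eigenvalue, 8.1748, is at most the vertex count 10.

[0, 1.8029, 2.6421, 3.2361, 3.6163, 4.7291, 5.2516, 5.6682, 6.8789, 8.1748]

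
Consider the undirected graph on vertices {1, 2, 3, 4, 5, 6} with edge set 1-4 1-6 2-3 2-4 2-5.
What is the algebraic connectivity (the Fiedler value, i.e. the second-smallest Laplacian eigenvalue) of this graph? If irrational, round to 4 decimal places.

Reading degrees in the order [1, 2, 3, 4, 5, 6] gives [2, 3, 1, 2, 1, 1]; set D = diag(2, 3, 1, 2, 1, 1) and form L = D - A. The sorted Laplacian eigenvalues are [0, 0.3249, 1, 1.4608, 3, 4.2143]; the algebraic connectivity is the second entry, 0.3249. By the matrix-tree theorem the graph has (1/6) * product of the nonzero eigenvalues = 1 spanning tree. The eigenvalues sum to 10, which equals trace(L) = 2|E|.

0.3249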